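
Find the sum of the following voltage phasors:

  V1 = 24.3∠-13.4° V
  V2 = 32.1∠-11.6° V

Step 1 — Convert each phasor to rectangular form:
  V1 = 24.3·(cos(-13.4°) + j·sin(-13.4°)) = 23.64 - j5.631 V
  V2 = 32.1·(cos(-11.6°) + j·sin(-11.6°)) = 31.44 - j6.455 V
Step 2 — Sum components: V_total = 55.08 - j12.09 V.
Step 3 — Convert to polar: |V_total| = 56.39 V, ∠V_total = -12.4°.

V_total = 56.39∠-12.4° V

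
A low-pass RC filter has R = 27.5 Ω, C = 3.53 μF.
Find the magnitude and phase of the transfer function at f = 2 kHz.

Step 1 — Angular frequency: ω = 2π·2000 = 1.257e+04 rad/s.
Step 2 — Transfer function: H(jω) = 1/(1 + jωRC).
Step 3 — Denominator: 1 + jωRC = 1 + j·1.257e+04·27.5·3.53e-06 = 1 + j1.22.
Step 4 — H = 0.4019 - j0.4903.
Step 5 — Magnitude: |H| = 0.634 (-4.0 dB); phase: φ = -50.7°.

|H| = 0.634 (-4.0 dB), φ = -50.7°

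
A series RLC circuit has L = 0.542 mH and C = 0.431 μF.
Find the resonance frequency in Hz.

Step 1 — Resonance condition Im(Z)=0 gives ω₀ = 1/√(LC).
Step 2 — ω₀ = 1/√(0.000542·4.31e-07) = 6.543e+04 rad/s.
Step 3 — f₀ = ω₀/(2π) = 1.041e+04 Hz.

f₀ = 1.041e+04 Hz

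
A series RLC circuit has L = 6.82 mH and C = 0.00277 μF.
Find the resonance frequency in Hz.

Step 1 — Resonance condition Im(Z)=0 gives ω₀ = 1/√(LC).
Step 2 — ω₀ = 1/√(0.00682·2.77e-09) = 2.301e+05 rad/s.
Step 3 — f₀ = ω₀/(2π) = 3.662e+04 Hz.

f₀ = 3.662e+04 Hz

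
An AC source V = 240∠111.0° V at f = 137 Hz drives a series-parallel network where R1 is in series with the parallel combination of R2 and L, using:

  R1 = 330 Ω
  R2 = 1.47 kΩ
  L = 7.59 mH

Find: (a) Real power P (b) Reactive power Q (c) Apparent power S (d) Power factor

Step 1 — Angular frequency: ω = 2π·f = 2π·137 = 860.8 rad/s.
Step 2 — Component impedances:
  R1: Z = R = 330 Ω
  R2: Z = R = 1470 Ω
  L: Z = jωL = j·860.8·0.00759 = 0 + j6.533 Ω
Step 3 — Parallel branch: R2 || L = 1/(1/R2 + 1/L) = 0.02904 + j6.533 Ω.
Step 4 — Series with R1: Z_total = R1 + (R2 || L) = 330 + j6.533 Ω = 330.1∠1.1° Ω.
Step 5 — Source phasor: V = 240∠111.0° V = -86.01 + j224.1 V.
Step 6 — Current: I = V / Z = -0.2471 + j0.6838 A = 0.7271∠109.9° A.
Step 7 — Complex power: S = V·I* = 174.5 + j3.454 VA.
Step 8 — Real power: P = Re(S) = 174.5 W.
Step 9 — Reactive power: Q = Im(S) = 3.454 VAR.
Step 10 — Apparent power: |S| = 174.5 VA.
Step 11 — Power factor: PF = P/|S| = 0.9998 (lagging).

(a) P = 174.5 W  (b) Q = 3.454 VAR  (c) S = 174.5 VA  (d) PF = 0.9998 (lagging)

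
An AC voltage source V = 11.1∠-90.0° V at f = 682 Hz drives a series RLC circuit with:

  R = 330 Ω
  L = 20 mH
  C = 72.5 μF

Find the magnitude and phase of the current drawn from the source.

Step 1 — Angular frequency: ω = 2π·f = 2π·682 = 4285 rad/s.
Step 2 — Component impedances:
  R: Z = R = 330 Ω
  L: Z = jωL = j·4285·0.02 = 0 + j85.7 Ω
  C: Z = 1/(jωC) = -j/(ω·C) = 0 - j3.219 Ω
Step 3 — Series combination: Z_total = R + L + C = 330 + j82.48 Ω = 340.2∠14.0° Ω.
Step 4 — Source phasor: V = 11.1∠-90.0° V = 0 - j11.1 V.
Step 5 — Ohm's law: I = V / Z_total = (0 - j11.1) / (330 + j82.48) = -0.007913 - j0.03166 A.
Step 6 — Convert to polar: |I| = 0.03263 A, ∠I = -104.0°.

I = 0.03263∠-104.0° A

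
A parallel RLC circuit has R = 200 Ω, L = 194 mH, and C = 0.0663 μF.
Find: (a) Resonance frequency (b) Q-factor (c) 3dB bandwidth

Step 1 — Resonance: ω₀ = 1/√(LC) = 1/√(0.194·6.63e-08) = 8817 rad/s.
Step 2 — f₀ = ω₀/(2π) = 1403 Hz.
Step 3 — Parallel Q: Q = R/(ω₀L) = 200/(8817·0.194) = 0.1169.
Step 4 — Bandwidth: Δω = ω₀/Q = 7.541e+04 rad/s; BW = Δω/(2π) = 1.2e+04 Hz.

(a) f₀ = 1403 Hz  (b) Q = 0.1169  (c) BW = 1.2e+04 Hz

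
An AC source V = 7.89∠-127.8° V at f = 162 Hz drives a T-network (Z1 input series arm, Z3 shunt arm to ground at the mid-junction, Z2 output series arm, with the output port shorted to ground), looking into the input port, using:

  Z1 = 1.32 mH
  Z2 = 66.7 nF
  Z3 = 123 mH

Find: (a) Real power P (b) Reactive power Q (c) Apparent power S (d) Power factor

Step 1 — Angular frequency: ω = 2π·f = 2π·162 = 1018 rad/s.
Step 2 — Component impedances:
  Z1: Z = jωL = j·1018·0.00132 = 0 + j1.344 Ω
  Z2: Z = 1/(jωC) = -j/(ω·C) = 0 - j1.473e+04 Ω
  Z3: Z = jωL = j·1018·0.123 = 0 + j125.2 Ω
Step 3 — With the output port shorted to ground, the output series arm Z2 runs from the junction to ground; the shunt arm Z3 also runs from the junction to ground. They appear in parallel: Z3 || Z2 = 0 + j126.3 Ω.
Step 4 — Series with input arm Z1: Z_in = Z1 + (Z3 || Z2) = 0 + j127.6 Ω = 127.6∠90.0° Ω.
Step 5 — Source phasor: V = 7.89∠-127.8° V = -4.836 - j6.234 V.
Step 6 — Current: I = V / Z = -0.04885 + j0.03789 A = 0.06183∠142.2° A.
Step 7 — Complex power: S = V·I* = 0 + j0.4878 VA.
Step 8 — Real power: P = Re(S) = 0 W.
Step 9 — Reactive power: Q = Im(S) = 0.4878 VAR.
Step 10 — Apparent power: |S| = 0.4878 VA.
Step 11 — Power factor: PF = P/|S| = 0 (lagging).

(a) P = 0 W  (b) Q = 0.4878 VAR  (c) S = 0.4878 VA  (d) PF = 0 (lagging)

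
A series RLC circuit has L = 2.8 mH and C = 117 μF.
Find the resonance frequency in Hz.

Step 1 — Resonance condition Im(Z)=0 gives ω₀ = 1/√(LC).
Step 2 — ω₀ = 1/√(0.0028·0.000117) = 1747 rad/s.
Step 3 — f₀ = ω₀/(2π) = 278.1 Hz.

f₀ = 278.1 Hz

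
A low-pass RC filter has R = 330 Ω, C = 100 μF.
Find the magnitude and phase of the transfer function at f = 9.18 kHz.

Step 1 — Angular frequency: ω = 2π·9180 = 5.768e+04 rad/s.
Step 2 — Transfer function: H(jω) = 1/(1 + jωRC).
Step 3 — Denominator: 1 + jωRC = 1 + j·5.768e+04·330·0.0001 = 1 + j1903.
Step 4 — H = 2.76e-07 - j0.0005254.
Step 5 — Magnitude: |H| = 0.0005254 (-65.6 dB); phase: φ = -90.0°.

|H| = 0.0005254 (-65.6 dB), φ = -90.0°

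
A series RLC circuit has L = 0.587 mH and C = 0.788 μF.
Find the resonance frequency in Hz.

Step 1 — Resonance condition Im(Z)=0 gives ω₀ = 1/√(LC).
Step 2 — ω₀ = 1/√(0.000587·7.88e-07) = 4.65e+04 rad/s.
Step 3 — f₀ = ω₀/(2π) = 7400 Hz.

f₀ = 7400 Hz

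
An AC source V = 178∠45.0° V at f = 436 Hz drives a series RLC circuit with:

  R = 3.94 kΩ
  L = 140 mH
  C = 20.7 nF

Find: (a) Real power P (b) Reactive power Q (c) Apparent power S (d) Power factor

Step 1 — Angular frequency: ω = 2π·f = 2π·436 = 2739 rad/s.
Step 2 — Component impedances:
  R: Z = R = 3940 Ω
  L: Z = jωL = j·2739·0.14 = 0 + j383.5 Ω
  C: Z = 1/(jωC) = -j/(ω·C) = 0 - j1.763e+04 Ω
Step 3 — Series combination: Z_total = R + L + C = 3940 - j1.725e+04 Ω = 1.77e+04∠-77.1° Ω.
Step 4 — Source phasor: V = 178∠45.0° V = 125.9 + j125.9 V.
Step 5 — Current: I = V / Z = -0.005351 + j0.008518 A = 0.01006∠122.1° A.
Step 6 — Complex power: S = V·I* = 0.3987 - j1.746 VA.
Step 7 — Real power: P = Re(S) = 0.3987 W.
Step 8 — Reactive power: Q = Im(S) = -1.746 VAR.
Step 9 — Apparent power: |S| = 1.791 VA.
Step 10 — Power factor: PF = P/|S| = 0.2227 (leading).

(a) P = 0.3987 W  (b) Q = -1.746 VAR  (c) S = 1.791 VA  (d) PF = 0.2227 (leading)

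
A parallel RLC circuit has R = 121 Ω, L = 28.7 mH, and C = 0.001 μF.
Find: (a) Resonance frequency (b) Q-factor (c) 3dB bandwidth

Step 1 — Resonance: ω₀ = 1/√(LC) = 1/√(0.0287·1e-09) = 1.867e+05 rad/s.
Step 2 — f₀ = ω₀/(2π) = 2.971e+04 Hz.
Step 3 — Parallel Q: Q = R/(ω₀L) = 121/(1.867e+05·0.0287) = 0.02259.
Step 4 — Bandwidth: Δω = ω₀/Q = 8.264e+06 rad/s; BW = Δω/(2π) = 1.315e+06 Hz.

(a) f₀ = 2.971e+04 Hz  (b) Q = 0.02259  (c) BW = 1.315e+06 Hz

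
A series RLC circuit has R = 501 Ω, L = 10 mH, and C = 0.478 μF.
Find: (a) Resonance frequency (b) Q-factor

Step 1 — Resonance condition Im(Z)=0 gives ω₀ = 1/√(LC).
Step 2 — ω₀ = 1/√(0.01·4.78e-07) = 1.446e+04 rad/s.
Step 3 — f₀ = ω₀/(2π) = 2302 Hz.
Step 4 — Series Q: Q = ω₀L/R = 1.446e+04·0.01/501 = 0.2887.

(a) f₀ = 2302 Hz  (b) Q = 0.2887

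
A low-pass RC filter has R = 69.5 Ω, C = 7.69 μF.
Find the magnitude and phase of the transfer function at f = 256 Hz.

Step 1 — Angular frequency: ω = 2π·256 = 1608 rad/s.
Step 2 — Transfer function: H(jω) = 1/(1 + jωRC).
Step 3 — Denominator: 1 + jωRC = 1 + j·1608·69.5·7.69e-06 = 1 + j0.8597.
Step 4 — H = 0.575 - j0.4943.
Step 5 — Magnitude: |H| = 0.7583 (-2.4 dB); phase: φ = -40.7°.

|H| = 0.7583 (-2.4 dB), φ = -40.7°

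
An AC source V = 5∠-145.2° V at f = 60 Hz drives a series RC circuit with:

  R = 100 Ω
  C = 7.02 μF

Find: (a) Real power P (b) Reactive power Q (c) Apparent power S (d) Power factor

Step 1 — Angular frequency: ω = 2π·f = 2π·60 = 377 rad/s.
Step 2 — Component impedances:
  R: Z = R = 100 Ω
  C: Z = 1/(jωC) = -j/(ω·C) = 0 - j377.9 Ω
Step 3 — Series combination: Z_total = R + C = 100 - j377.9 Ω = 390.9∠-75.2° Ω.
Step 4 — Source phasor: V = 5∠-145.2° V = -4.106 - j2.854 V.
Step 5 — Current: I = V / Z = 0.00437 - j0.01202 A = 0.01279∠-70.0° A.
Step 6 — Complex power: S = V·I* = 0.01636 - j0.06183 VA.
Step 7 — Real power: P = Re(S) = 0.01636 W.
Step 8 — Reactive power: Q = Im(S) = -0.06183 VAR.
Step 9 — Apparent power: |S| = 0.06396 VA.
Step 10 — Power factor: PF = P/|S| = 0.2558 (leading).

(a) P = 0.01636 W  (b) Q = -0.06183 VAR  (c) S = 0.06396 VA  (d) PF = 0.2558 (leading)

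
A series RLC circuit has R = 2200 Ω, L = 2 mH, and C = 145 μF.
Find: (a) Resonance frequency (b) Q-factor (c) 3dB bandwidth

Step 1 — Resonance condition Im(Z)=0 gives ω₀ = 1/√(LC).
Step 2 — ω₀ = 1/√(0.002·0.000145) = 1857 rad/s.
Step 3 — f₀ = ω₀/(2π) = 295.5 Hz.
Step 4 — Series Q: Q = ω₀L/R = 1857·0.002/2200 = 0.001688.
Step 5 — 3dB bandwidth: Δω = ω₀/Q = 1.1e+06 rad/s; BW = Δω/(2π) = 1.751e+05 Hz.

(a) f₀ = 295.5 Hz  (b) Q = 0.001688  (c) BW = 1.751e+05 Hz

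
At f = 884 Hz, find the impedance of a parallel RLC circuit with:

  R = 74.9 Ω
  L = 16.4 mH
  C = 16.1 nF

Step 1 — Angular frequency: ω = 2π·f = 2π·884 = 5554 rad/s.
Step 2 — Component impedances:
  R: Z = R = 74.9 Ω
  L: Z = jωL = j·5554·0.0164 = 0 + j91.09 Ω
  C: Z = 1/(jωC) = -j/(ω·C) = 0 - j1.118e+04 Ω
Step 3 — Parallel combination: 1/Z_total = 1/R + 1/L + 1/C; Z_total = 44.98 + j36.68 Ω = 58.04∠39.2° Ω.

Z = 44.98 + j36.68 Ω = 58.04∠39.2° Ω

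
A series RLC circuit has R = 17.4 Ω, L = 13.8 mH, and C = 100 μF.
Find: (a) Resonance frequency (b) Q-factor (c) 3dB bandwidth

Step 1 — Resonance: ω₀ = 1/√(LC) = 1/√(0.0138·0.0001) = 851.3 rad/s.
Step 2 — f₀ = ω₀/(2π) = 135.5 Hz.
Step 3 — Series Q: Q = ω₀L/R = 851.3·0.0138/17.4 = 0.6751.
Step 4 — Bandwidth: Δω = ω₀/Q = 1261 rad/s; BW = Δω/(2π) = 200.7 Hz.

(a) f₀ = 135.5 Hz  (b) Q = 0.6751  (c) BW = 200.7 Hz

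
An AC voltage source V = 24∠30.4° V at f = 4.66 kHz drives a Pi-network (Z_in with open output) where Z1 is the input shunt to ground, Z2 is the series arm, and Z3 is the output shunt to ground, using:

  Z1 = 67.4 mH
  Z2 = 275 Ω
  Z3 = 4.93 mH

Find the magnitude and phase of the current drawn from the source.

Step 1 — Angular frequency: ω = 2π·f = 2π·4660 = 2.928e+04 rad/s.
Step 2 — Component impedances:
  Z1: Z = jωL = j·2.928e+04·0.0674 = 0 + j1973 Ω
  Z2: Z = R = 275 Ω
  Z3: Z = jωL = j·2.928e+04·0.00493 = 0 + j144.3 Ω
Step 3 — With open output, the series arm Z2 and the output shunt Z3 appear in series to ground: Z2 + Z3 = 275 + j144.3 Ω.
Step 4 — Parallel with input shunt Z1: Z_in = Z1 || (Z2 + Z3) = 234.8 + j165 Ω = 287∠35.1° Ω.
Step 5 — Source phasor: V = 24∠30.4° V = 20.7 + j12.14 V.
Step 6 — Ohm's law: I = V / Z_total = (20.7 + j12.14) / (234.8 + j165) = 0.08334 - j0.006843 A.
Step 7 — Convert to polar: |I| = 0.08362 A, ∠I = -4.7°.

I = 0.08362∠-4.7° A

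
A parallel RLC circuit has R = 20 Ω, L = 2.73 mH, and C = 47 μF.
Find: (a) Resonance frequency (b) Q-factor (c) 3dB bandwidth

Step 1 — Resonance: ω₀ = 1/√(LC) = 1/√(0.00273·4.7e-05) = 2792 rad/s.
Step 2 — f₀ = ω₀/(2π) = 444.3 Hz.
Step 3 — Parallel Q: Q = R/(ω₀L) = 20/(2792·0.00273) = 2.624.
Step 4 — Bandwidth: Δω = ω₀/Q = 1064 rad/s; BW = Δω/(2π) = 169.3 Hz.

(a) f₀ = 444.3 Hz  (b) Q = 2.624  (c) BW = 169.3 Hz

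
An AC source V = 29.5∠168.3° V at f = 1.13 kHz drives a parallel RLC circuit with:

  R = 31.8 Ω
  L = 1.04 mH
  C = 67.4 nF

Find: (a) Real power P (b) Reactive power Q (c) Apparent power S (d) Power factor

Step 1 — Angular frequency: ω = 2π·f = 2π·1130 = 7100 rad/s.
Step 2 — Component impedances:
  R: Z = R = 31.8 Ω
  L: Z = jωL = j·7100·0.00104 = 0 + j7.384 Ω
  C: Z = 1/(jωC) = -j/(ω·C) = 0 - j2090 Ω
Step 3 — Parallel combination: 1/Z_total = 1/R + 1/L + 1/C; Z_total = 1.638 + j7.029 Ω = 7.217∠76.9° Ω.
Step 4 — Source phasor: V = 29.5∠168.3° V = -28.89 + j5.982 V.
Step 5 — Current: I = V / Z = -0.1011 + j4.086 A = 4.088∠91.4° A.
Step 6 — Complex power: S = V·I* = 27.37 + j117.4 VA.
Step 7 — Real power: P = Re(S) = 27.37 W.
Step 8 — Reactive power: Q = Im(S) = 117.4 VAR.
Step 9 — Apparent power: |S| = 120.6 VA.
Step 10 — Power factor: PF = P/|S| = 0.2269 (lagging).

(a) P = 27.37 W  (b) Q = 117.4 VAR  (c) S = 120.6 VA  (d) PF = 0.2269 (lagging)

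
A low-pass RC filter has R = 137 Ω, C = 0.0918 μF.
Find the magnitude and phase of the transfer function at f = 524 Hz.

Step 1 — Angular frequency: ω = 2π·524 = 3292 rad/s.
Step 2 — Transfer function: H(jω) = 1/(1 + jωRC).
Step 3 — Denominator: 1 + jωRC = 1 + j·3292·137·9.18e-08 = 1 + j0.04141.
Step 4 — H = 0.9983 - j0.04134.
Step 5 — Magnitude: |H| = 0.9991 (-0.0 dB); phase: φ = -2.4°.

|H| = 0.9991 (-0.0 dB), φ = -2.4°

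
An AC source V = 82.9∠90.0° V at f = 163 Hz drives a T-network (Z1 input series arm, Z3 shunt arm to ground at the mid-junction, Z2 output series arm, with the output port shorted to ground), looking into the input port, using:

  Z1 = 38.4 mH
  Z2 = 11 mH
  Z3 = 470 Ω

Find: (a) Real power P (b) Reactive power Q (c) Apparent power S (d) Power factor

Step 1 — Angular frequency: ω = 2π·f = 2π·163 = 1024 rad/s.
Step 2 — Component impedances:
  Z1: Z = jωL = j·1024·0.0384 = 0 + j39.33 Ω
  Z2: Z = jωL = j·1024·0.011 = 0 + j11.27 Ω
  Z3: Z = R = 470 Ω
Step 3 — With the output port shorted to ground, the output series arm Z2 runs from the junction to ground; the shunt arm Z3 also runs from the junction to ground. They appear in parallel: Z3 || Z2 = 0.2699 + j11.26 Ω.
Step 4 — Series with input arm Z1: Z_in = Z1 + (Z3 || Z2) = 0.2699 + j50.59 Ω = 50.59∠89.7° Ω.
Step 5 — Source phasor: V = 82.9∠90.0° V = 0 + j82.9 V.
Step 6 — Current: I = V / Z = 1.639 + j0.008743 A = 1.639∠0.3° A.
Step 7 — Complex power: S = V·I* = 0.7248 + j135.8 VA.
Step 8 — Real power: P = Re(S) = 0.7248 W.
Step 9 — Reactive power: Q = Im(S) = 135.8 VAR.
Step 10 — Apparent power: |S| = 135.9 VA.
Step 11 — Power factor: PF = P/|S| = 0.005335 (lagging).

(a) P = 0.7248 W  (b) Q = 135.8 VAR  (c) S = 135.9 VA  (d) PF = 0.005335 (lagging)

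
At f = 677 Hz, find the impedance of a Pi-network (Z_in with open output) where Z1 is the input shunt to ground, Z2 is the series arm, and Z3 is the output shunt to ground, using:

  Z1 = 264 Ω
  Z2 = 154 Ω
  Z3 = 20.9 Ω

Step 1 — Angular frequency: ω = 2π·f = 2π·677 = 4254 rad/s.
Step 2 — Component impedances:
  Z1: Z = R = 264 Ω
  Z2: Z = R = 154 Ω
  Z3: Z = R = 20.9 Ω
Step 3 — With open output, the series arm Z2 and the output shunt Z3 appear in series to ground: Z2 + Z3 = 174.9 Ω.
Step 4 — Parallel with input shunt Z1: Z_in = Z1 || (Z2 + Z3) = 105.2 Ω = 105.2∠0.0° Ω.

Z = 105.2 Ω = 105.2∠0.0° Ω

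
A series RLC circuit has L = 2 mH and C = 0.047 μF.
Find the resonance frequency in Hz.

Step 1 — Resonance condition Im(Z)=0 gives ω₀ = 1/√(LC).
Step 2 — ω₀ = 1/√(0.002·4.7e-08) = 1.031e+05 rad/s.
Step 3 — f₀ = ω₀/(2π) = 1.642e+04 Hz.

f₀ = 1.642e+04 Hz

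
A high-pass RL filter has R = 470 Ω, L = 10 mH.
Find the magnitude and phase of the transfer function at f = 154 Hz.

Step 1 — Angular frequency: ω = 2π·154 = 967.6 rad/s.
Step 2 — Transfer function: H(jω) = jωL/(R + jωL).
Step 3 — Numerator jωL = j·9.676; denominator R + jωL = 470 + j9.676.
Step 4 — H = 0.0004237 + j0.02058.
Step 5 — Magnitude: |H| = 0.02058 (-33.7 dB); phase: φ = 88.8°.

|H| = 0.02058 (-33.7 dB), φ = 88.8°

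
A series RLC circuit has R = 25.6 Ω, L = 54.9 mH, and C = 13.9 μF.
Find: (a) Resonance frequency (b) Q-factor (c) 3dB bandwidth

Step 1 — Resonance condition Im(Z)=0 gives ω₀ = 1/√(LC).
Step 2 — ω₀ = 1/√(0.0549·1.39e-05) = 1145 rad/s.
Step 3 — f₀ = ω₀/(2π) = 182.2 Hz.
Step 4 — Series Q: Q = ω₀L/R = 1145·0.0549/25.6 = 2.455.
Step 5 — 3dB bandwidth: Δω = ω₀/Q = 466.3 rad/s; BW = Δω/(2π) = 74.21 Hz.

(a) f₀ = 182.2 Hz  (b) Q = 2.455  (c) BW = 74.21 Hz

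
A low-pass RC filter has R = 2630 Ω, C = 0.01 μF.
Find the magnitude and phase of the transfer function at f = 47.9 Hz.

Step 1 — Angular frequency: ω = 2π·47.9 = 301 rad/s.
Step 2 — Transfer function: H(jω) = 1/(1 + jωRC).
Step 3 — Denominator: 1 + jωRC = 1 + j·301·2630·1e-08 = 1 + j0.007915.
Step 4 — H = 0.9999 - j0.007915.
Step 5 — Magnitude: |H| = 1 (-0.0 dB); phase: φ = -0.5°.

|H| = 1 (-0.0 dB), φ = -0.5°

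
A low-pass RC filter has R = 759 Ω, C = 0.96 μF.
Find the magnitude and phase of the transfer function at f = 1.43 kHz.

Step 1 — Angular frequency: ω = 2π·1430 = 8985 rad/s.
Step 2 — Transfer function: H(jω) = 1/(1 + jωRC).
Step 3 — Denominator: 1 + jωRC = 1 + j·8985·759·9.6e-07 = 1 + j6.547.
Step 4 — H = 0.0228 - j0.1493.
Step 5 — Magnitude: |H| = 0.151 (-16.4 dB); phase: φ = -81.3°.

|H| = 0.151 (-16.4 dB), φ = -81.3°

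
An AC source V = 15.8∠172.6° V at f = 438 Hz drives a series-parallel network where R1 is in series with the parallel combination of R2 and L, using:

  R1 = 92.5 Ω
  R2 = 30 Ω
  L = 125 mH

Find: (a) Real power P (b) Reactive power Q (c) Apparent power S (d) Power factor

Step 1 — Angular frequency: ω = 2π·f = 2π·438 = 2752 rad/s.
Step 2 — Component impedances:
  R1: Z = R = 92.5 Ω
  R2: Z = R = 30 Ω
  L: Z = jωL = j·2752·0.125 = 0 + j344 Ω
Step 3 — Parallel branch: R2 || L = 1/(1/R2 + 1/L) = 29.77 + j2.596 Ω.
Step 4 — Series with R1: Z_total = R1 + (R2 || L) = 122.3 + j2.596 Ω = 122.3∠1.2° Ω.
Step 5 — Source phasor: V = 15.8∠172.6° V = -15.67 + j2.035 V.
Step 6 — Current: I = V / Z = -0.1277 + j0.01936 A = 0.1292∠171.4° A.
Step 7 — Complex power: S = V·I* = 2.041 + j0.04334 VA.
Step 8 — Real power: P = Re(S) = 2.041 W.
Step 9 — Reactive power: Q = Im(S) = 0.04334 VAR.
Step 10 — Apparent power: |S| = 2.041 VA.
Step 11 — Power factor: PF = P/|S| = 0.9998 (lagging).

(a) P = 2.041 W  (b) Q = 0.04334 VAR  (c) S = 2.041 VA  (d) PF = 0.9998 (lagging)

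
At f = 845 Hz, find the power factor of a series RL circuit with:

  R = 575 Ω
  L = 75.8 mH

Step 1 — Angular frequency: ω = 2π·f = 2π·845 = 5309 rad/s.
Step 2 — Component impedances:
  R: Z = R = 575 Ω
  L: Z = jωL = j·5309·0.0758 = 0 + j402.4 Ω
Step 3 — Series combination: Z_total = R + L = 575 + j402.4 Ω = 701.8∠35.0° Ω.
Step 4 — Power factor: PF = cos(φ) = Re(Z)/|Z| = 575/701.8 = 0.8193.
Step 5 — Type: Im(Z) = 402.4 ⇒ lagging (phase φ = 35.0°).

PF = 0.8193 (lagging, φ = 35.0°)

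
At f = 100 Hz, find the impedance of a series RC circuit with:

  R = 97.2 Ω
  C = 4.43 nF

Step 1 — Angular frequency: ω = 2π·f = 2π·100 = 628.3 rad/s.
Step 2 — Component impedances:
  R: Z = R = 97.2 Ω
  C: Z = 1/(jωC) = -j/(ω·C) = 0 - j3.593e+05 Ω
Step 3 — Series combination: Z_total = R + C = 97.2 - j3.593e+05 Ω = 3.593e+05∠-90.0° Ω.

Z = 97.2 - j3.593e+05 Ω = 3.593e+05∠-90.0° Ω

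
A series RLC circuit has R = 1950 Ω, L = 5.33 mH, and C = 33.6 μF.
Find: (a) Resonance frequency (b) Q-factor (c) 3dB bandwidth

Step 1 — Resonance: ω₀ = 1/√(LC) = 1/√(0.00533·3.36e-05) = 2363 rad/s.
Step 2 — f₀ = ω₀/(2π) = 376.1 Hz.
Step 3 — Series Q: Q = ω₀L/R = 2363·0.00533/1950 = 0.006459.
Step 4 — Bandwidth: Δω = ω₀/Q = 3.659e+05 rad/s; BW = Δω/(2π) = 5.823e+04 Hz.

(a) f₀ = 376.1 Hz  (b) Q = 0.006459  (c) BW = 5.823e+04 Hz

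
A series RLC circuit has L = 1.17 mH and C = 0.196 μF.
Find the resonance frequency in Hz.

Step 1 — Resonance condition Im(Z)=0 gives ω₀ = 1/√(LC).
Step 2 — ω₀ = 1/√(0.00117·1.96e-07) = 6.604e+04 rad/s.
Step 3 — f₀ = ω₀/(2π) = 1.051e+04 Hz.

f₀ = 1.051e+04 Hz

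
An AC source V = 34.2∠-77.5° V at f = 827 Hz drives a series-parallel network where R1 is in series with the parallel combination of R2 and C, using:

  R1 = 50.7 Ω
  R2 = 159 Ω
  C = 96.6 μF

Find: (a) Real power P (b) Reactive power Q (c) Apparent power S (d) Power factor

Step 1 — Angular frequency: ω = 2π·f = 2π·827 = 5196 rad/s.
Step 2 — Component impedances:
  R1: Z = R = 50.7 Ω
  R2: Z = R = 159 Ω
  C: Z = 1/(jωC) = -j/(ω·C) = 0 - j1.992 Ω
Step 3 — Parallel branch: R2 || C = 1/(1/R2 + 1/C) = 0.02496 - j1.992 Ω.
Step 4 — Series with R1: Z_total = R1 + (R2 || C) = 50.72 - j1.992 Ω = 50.76∠-2.2° Ω.
Step 5 — Source phasor: V = 34.2∠-77.5° V = 7.402 - j33.39 V.
Step 6 — Current: I = V / Z = 0.1715 - j0.6515 A = 0.6737∠-75.3° A.
Step 7 — Complex power: S = V·I* = 23.02 - j0.9041 VA.
Step 8 — Real power: P = Re(S) = 23.02 W.
Step 9 — Reactive power: Q = Im(S) = -0.9041 VAR.
Step 10 — Apparent power: |S| = 23.04 VA.
Step 11 — Power factor: PF = P/|S| = 0.9992 (leading).

(a) P = 23.02 W  (b) Q = -0.9041 VAR  (c) S = 23.04 VA  (d) PF = 0.9992 (leading)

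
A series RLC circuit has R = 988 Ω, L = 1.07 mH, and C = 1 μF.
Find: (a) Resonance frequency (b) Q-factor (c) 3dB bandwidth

Step 1 — Resonance: ω₀ = 1/√(LC) = 1/√(0.00107·1e-06) = 3.057e+04 rad/s.
Step 2 — f₀ = ω₀/(2π) = 4866 Hz.
Step 3 — Series Q: Q = ω₀L/R = 3.057e+04·0.00107/988 = 0.03311.
Step 4 — Bandwidth: Δω = ω₀/Q = 9.234e+05 rad/s; BW = Δω/(2π) = 1.47e+05 Hz.

(a) f₀ = 4866 Hz  (b) Q = 0.03311  (c) BW = 1.47e+05 Hz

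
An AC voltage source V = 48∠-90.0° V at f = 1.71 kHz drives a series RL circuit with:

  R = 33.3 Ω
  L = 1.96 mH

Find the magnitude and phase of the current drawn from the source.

Step 1 — Angular frequency: ω = 2π·f = 2π·1710 = 1.074e+04 rad/s.
Step 2 — Component impedances:
  R: Z = R = 33.3 Ω
  L: Z = jωL = j·1.074e+04·0.00196 = 0 + j21.06 Ω
Step 3 — Series combination: Z_total = R + L = 33.3 + j21.06 Ω = 39.4∠32.3° Ω.
Step 4 — Source phasor: V = 48∠-90.0° V = 0 - j48 V.
Step 5 — Ohm's law: I = V / Z_total = (0 - j48) / (33.3 + j21.06) = -0.6511 - j1.03 A.
Step 6 — Convert to polar: |I| = 1.218 A, ∠I = -122.3°.

I = 1.218∠-122.3° A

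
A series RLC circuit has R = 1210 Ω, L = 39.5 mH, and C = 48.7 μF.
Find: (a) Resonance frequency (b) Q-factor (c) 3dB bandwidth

Step 1 — Resonance: ω₀ = 1/√(LC) = 1/√(0.0395·4.87e-05) = 721 rad/s.
Step 2 — f₀ = ω₀/(2π) = 114.8 Hz.
Step 3 — Series Q: Q = ω₀L/R = 721·0.0395/1210 = 0.02354.
Step 4 — Bandwidth: Δω = ω₀/Q = 3.063e+04 rad/s; BW = Δω/(2π) = 4875 Hz.

(a) f₀ = 114.8 Hz  (b) Q = 0.02354  (c) BW = 4875 Hz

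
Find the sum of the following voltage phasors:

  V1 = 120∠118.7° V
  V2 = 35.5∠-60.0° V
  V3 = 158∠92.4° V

Step 1 — Convert each phasor to rectangular form:
  V1 = 120·(cos(118.7°) + j·sin(118.7°)) = -57.63 + j105.3 V
  V2 = 35.5·(cos(-60.0°) + j·sin(-60.0°)) = 17.75 - j30.74 V
  V3 = 158·(cos(92.4°) + j·sin(92.4°)) = -6.616 + j157.9 V
Step 2 — Sum components: V_total = -46.49 + j232.4 V.
Step 3 — Convert to polar: |V_total| = 237 V, ∠V_total = 101.3°.

V_total = 237∠101.3° V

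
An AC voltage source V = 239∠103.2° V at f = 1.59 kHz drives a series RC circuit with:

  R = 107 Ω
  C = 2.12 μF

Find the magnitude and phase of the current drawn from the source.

Step 1 — Angular frequency: ω = 2π·f = 2π·1590 = 9990 rad/s.
Step 2 — Component impedances:
  R: Z = R = 107 Ω
  C: Z = 1/(jωC) = -j/(ω·C) = 0 - j47.22 Ω
Step 3 — Series combination: Z_total = R + C = 107 - j47.22 Ω = 117∠-23.8° Ω.
Step 4 — Source phasor: V = 239∠103.2° V = -54.58 + j232.7 V.
Step 5 — Ohm's law: I = V / Z_total = (-54.58 + j232.7) / (107 - j47.22) = -1.23 + j1.632 A.
Step 6 — Convert to polar: |I| = 2.044 A, ∠I = 127.0°.

I = 2.044∠127.0° A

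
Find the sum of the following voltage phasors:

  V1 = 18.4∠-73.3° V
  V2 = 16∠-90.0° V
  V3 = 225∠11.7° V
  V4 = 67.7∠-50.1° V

Step 1 — Convert each phasor to rectangular form:
  V1 = 18.4·(cos(-73.3°) + j·sin(-73.3°)) = 5.287 - j17.62 V
  V2 = 16·(cos(-90.0°) + j·sin(-90.0°)) = 0 - j16 V
  V3 = 225·(cos(11.7°) + j·sin(11.7°)) = 220.3 + j45.63 V
  V4 = 67.7·(cos(-50.1°) + j·sin(-50.1°)) = 43.43 - j51.94 V
Step 2 — Sum components: V_total = 269 - j39.93 V.
Step 3 — Convert to polar: |V_total| = 272 V, ∠V_total = -8.4°.

V_total = 272∠-8.4° V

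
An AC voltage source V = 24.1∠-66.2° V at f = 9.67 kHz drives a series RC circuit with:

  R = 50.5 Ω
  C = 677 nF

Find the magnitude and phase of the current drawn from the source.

Step 1 — Angular frequency: ω = 2π·f = 2π·9670 = 6.076e+04 rad/s.
Step 2 — Component impedances:
  R: Z = R = 50.5 Ω
  C: Z = 1/(jωC) = -j/(ω·C) = 0 - j24.31 Ω
Step 3 — Series combination: Z_total = R + C = 50.5 - j24.31 Ω = 56.05∠-25.7° Ω.
Step 4 — Source phasor: V = 24.1∠-66.2° V = 9.725 - j22.05 V.
Step 5 — Ohm's law: I = V / Z_total = (9.725 - j22.05) / (50.5 - j24.31) = 0.327 - j0.2792 A.
Step 6 — Convert to polar: |I| = 0.43 A, ∠I = -40.5°.

I = 0.43∠-40.5° A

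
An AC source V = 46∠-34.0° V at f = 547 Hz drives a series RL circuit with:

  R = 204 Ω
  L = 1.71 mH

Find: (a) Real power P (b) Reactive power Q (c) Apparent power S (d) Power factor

Step 1 — Angular frequency: ω = 2π·f = 2π·547 = 3437 rad/s.
Step 2 — Component impedances:
  R: Z = R = 204 Ω
  L: Z = jωL = j·3437·0.00171 = 0 + j5.877 Ω
Step 3 — Series combination: Z_total = R + L = 204 + j5.877 Ω = 204.1∠1.7° Ω.
Step 4 — Source phasor: V = 46∠-34.0° V = 38.14 - j25.72 V.
Step 5 — Current: I = V / Z = 0.1832 - j0.1314 A = 0.2254∠-35.7° A.
Step 6 — Complex power: S = V·I* = 10.36 + j0.2986 VA.
Step 7 — Real power: P = Re(S) = 10.36 W.
Step 8 — Reactive power: Q = Im(S) = 0.2986 VAR.
Step 9 — Apparent power: |S| = 10.37 VA.
Step 10 — Power factor: PF = P/|S| = 0.9996 (lagging).

(a) P = 10.36 W  (b) Q = 0.2986 VAR  (c) S = 10.37 VA  (d) PF = 0.9996 (lagging)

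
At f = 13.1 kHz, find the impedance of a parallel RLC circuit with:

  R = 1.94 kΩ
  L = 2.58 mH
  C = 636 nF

Step 1 — Angular frequency: ω = 2π·f = 2π·1.31e+04 = 8.231e+04 rad/s.
Step 2 — Component impedances:
  R: Z = R = 1940 Ω
  L: Z = jωL = j·8.231e+04·0.00258 = 0 + j212.4 Ω
  C: Z = 1/(jωC) = -j/(ω·C) = 0 - j19.1 Ω
Step 3 — Parallel combination: 1/Z_total = 1/R + 1/L + 1/C; Z_total = 0.2271 - j20.99 Ω = 20.99∠-89.4° Ω.

Z = 0.2271 - j20.99 Ω = 20.99∠-89.4° Ω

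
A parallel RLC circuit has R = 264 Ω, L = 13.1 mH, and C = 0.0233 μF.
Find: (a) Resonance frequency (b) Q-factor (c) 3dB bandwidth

Step 1 — Resonance: ω₀ = 1/√(LC) = 1/√(0.0131·2.33e-08) = 5.724e+04 rad/s.
Step 2 — f₀ = ω₀/(2π) = 9110 Hz.
Step 3 — Parallel Q: Q = R/(ω₀L) = 264/(5.724e+04·0.0131) = 0.3521.
Step 4 — Bandwidth: Δω = ω₀/Q = 1.626e+05 rad/s; BW = Δω/(2π) = 2.587e+04 Hz.

(a) f₀ = 9110 Hz  (b) Q = 0.3521  (c) BW = 2.587e+04 Hz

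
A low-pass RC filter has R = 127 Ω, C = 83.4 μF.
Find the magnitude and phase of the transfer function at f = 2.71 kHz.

Step 1 — Angular frequency: ω = 2π·2710 = 1.703e+04 rad/s.
Step 2 — Transfer function: H(jω) = 1/(1 + jωRC).
Step 3 — Denominator: 1 + jωRC = 1 + j·1.703e+04·127·8.34e-05 = 1 + j180.4.
Step 4 — H = 3.074e-05 - j0.005545.
Step 5 — Magnitude: |H| = 0.005545 (-45.1 dB); phase: φ = -89.7°.

|H| = 0.005545 (-45.1 dB), φ = -89.7°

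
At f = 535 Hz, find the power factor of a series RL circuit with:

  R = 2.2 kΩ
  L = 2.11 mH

Step 1 — Angular frequency: ω = 2π·f = 2π·535 = 3362 rad/s.
Step 2 — Component impedances:
  R: Z = R = 2200 Ω
  L: Z = jωL = j·3362·0.00211 = 0 + j7.093 Ω
Step 3 — Series combination: Z_total = R + L = 2200 + j7.093 Ω = 2200∠0.2° Ω.
Step 4 — Power factor: PF = cos(φ) = Re(Z)/|Z| = 2200/2200 = 1.
Step 5 — Type: Im(Z) = 7.093 ⇒ lagging (phase φ = 0.2°).

PF = 1 (lagging, φ = 0.2°)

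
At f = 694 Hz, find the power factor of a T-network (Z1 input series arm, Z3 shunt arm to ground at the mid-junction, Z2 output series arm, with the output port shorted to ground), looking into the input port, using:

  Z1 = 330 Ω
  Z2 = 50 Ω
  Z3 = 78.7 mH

Step 1 — Angular frequency: ω = 2π·f = 2π·694 = 4361 rad/s.
Step 2 — Component impedances:
  Z1: Z = R = 330 Ω
  Z2: Z = R = 50 Ω
  Z3: Z = jωL = j·4361·0.0787 = 0 + j343.2 Ω
Step 3 — With the output port shorted to ground, the output series arm Z2 runs from the junction to ground; the shunt arm Z3 also runs from the junction to ground. They appear in parallel: Z3 || Z2 = 48.96 + j7.134 Ω.
Step 4 — Series with input arm Z1: Z_in = Z1 + (Z3 || Z2) = 379 + j7.134 Ω = 379∠1.1° Ω.
Step 5 — Power factor: PF = cos(φ) = Re(Z)/|Z| = 378.96/379.03 = 0.9998.
Step 6 — Type: Im(Z) = 7.134 ⇒ lagging (phase φ = 1.1°).

PF = 0.9998 (lagging, φ = 1.1°)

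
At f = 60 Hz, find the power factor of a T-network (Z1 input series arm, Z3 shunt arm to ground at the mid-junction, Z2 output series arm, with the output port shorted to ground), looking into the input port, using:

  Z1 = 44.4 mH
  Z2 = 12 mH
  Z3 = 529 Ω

Step 1 — Angular frequency: ω = 2π·f = 2π·60 = 377 rad/s.
Step 2 — Component impedances:
  Z1: Z = jωL = j·377·0.0444 = 0 + j16.74 Ω
  Z2: Z = jωL = j·377·0.012 = 0 + j4.524 Ω
  Z3: Z = R = 529 Ω
Step 3 — With the output port shorted to ground, the output series arm Z2 runs from the junction to ground; the shunt arm Z3 also runs from the junction to ground. They appear in parallel: Z3 || Z2 = 0.03868 + j4.524 Ω.
Step 4 — Series with input arm Z1: Z_in = Z1 + (Z3 || Z2) = 0.03868 + j21.26 Ω = 21.26∠89.9° Ω.
Step 5 — Power factor: PF = cos(φ) = Re(Z)/|Z| = 0.03868/21.26 = 0.001819.
Step 6 — Type: Im(Z) = 21.26 ⇒ lagging (phase φ = 89.9°).

PF = 0.001819 (lagging, φ = 89.9°)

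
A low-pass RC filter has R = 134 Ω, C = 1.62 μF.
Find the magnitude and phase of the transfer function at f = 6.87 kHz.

Step 1 — Angular frequency: ω = 2π·6870 = 4.317e+04 rad/s.
Step 2 — Transfer function: H(jω) = 1/(1 + jωRC).
Step 3 — Denominator: 1 + jωRC = 1 + j·4.317e+04·134·1.62e-06 = 1 + j9.37.
Step 4 — H = 0.01126 - j0.1055.
Step 5 — Magnitude: |H| = 0.1061 (-19.5 dB); phase: φ = -83.9°.

|H| = 0.1061 (-19.5 dB), φ = -83.9°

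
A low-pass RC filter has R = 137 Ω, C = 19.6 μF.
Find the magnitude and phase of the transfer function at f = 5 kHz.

Step 1 — Angular frequency: ω = 2π·5000 = 3.142e+04 rad/s.
Step 2 — Transfer function: H(jω) = 1/(1 + jωRC).
Step 3 — Denominator: 1 + jωRC = 1 + j·3.142e+04·137·1.96e-05 = 1 + j84.36.
Step 4 — H = 0.0001405 - j0.01185.
Step 5 — Magnitude: |H| = 0.01185 (-38.5 dB); phase: φ = -89.3°.

|H| = 0.01185 (-38.5 dB), φ = -89.3°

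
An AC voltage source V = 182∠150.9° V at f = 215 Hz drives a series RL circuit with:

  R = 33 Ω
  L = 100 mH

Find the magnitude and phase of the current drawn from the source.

Step 1 — Angular frequency: ω = 2π·f = 2π·215 = 1351 rad/s.
Step 2 — Component impedances:
  R: Z = R = 33 Ω
  L: Z = jωL = j·1351·0.1 = 0 + j135.1 Ω
Step 3 — Series combination: Z_total = R + L = 33 + j135.1 Ω = 139.1∠76.3° Ω.
Step 4 — Source phasor: V = 182∠150.9° V = -159 + j88.51 V.
Step 5 — Ohm's law: I = V / Z_total = (-159 + j88.51) / (33 + j135.1) = 0.3469 + j1.262 A.
Step 6 — Convert to polar: |I| = 1.309 A, ∠I = 74.6°.

I = 1.309∠74.6° A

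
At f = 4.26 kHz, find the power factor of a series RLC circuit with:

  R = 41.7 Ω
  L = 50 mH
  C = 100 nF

Step 1 — Angular frequency: ω = 2π·f = 2π·4260 = 2.677e+04 rad/s.
Step 2 — Component impedances:
  R: Z = R = 41.7 Ω
  L: Z = jωL = j·2.677e+04·0.05 = 0 + j1338 Ω
  C: Z = 1/(jωC) = -j/(ω·C) = 0 - j373.6 Ω
Step 3 — Series combination: Z_total = R + L + C = 41.7 + j964.7 Ω = 965.6∠87.5° Ω.
Step 4 — Power factor: PF = cos(φ) = Re(Z)/|Z| = 41.7/965.62 = 0.04318.
Step 5 — Type: Im(Z) = 964.7 ⇒ lagging (phase φ = 87.5°).

PF = 0.04318 (lagging, φ = 87.5°)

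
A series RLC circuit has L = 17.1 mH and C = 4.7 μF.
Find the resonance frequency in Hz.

Step 1 — Resonance condition Im(Z)=0 gives ω₀ = 1/√(LC).
Step 2 — ω₀ = 1/√(0.0171·4.7e-06) = 3527 rad/s.
Step 3 — f₀ = ω₀/(2π) = 561.4 Hz.

f₀ = 561.4 Hz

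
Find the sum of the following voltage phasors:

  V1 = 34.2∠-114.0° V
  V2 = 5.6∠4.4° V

Step 1 — Convert each phasor to rectangular form:
  V1 = 34.2·(cos(-114.0°) + j·sin(-114.0°)) = -13.91 - j31.24 V
  V2 = 5.6·(cos(4.4°) + j·sin(4.4°)) = 5.583 + j0.4296 V
Step 2 — Sum components: V_total = -8.327 - j30.81 V.
Step 3 — Convert to polar: |V_total| = 31.92 V, ∠V_total = -105.1°.

V_total = 31.92∠-105.1° V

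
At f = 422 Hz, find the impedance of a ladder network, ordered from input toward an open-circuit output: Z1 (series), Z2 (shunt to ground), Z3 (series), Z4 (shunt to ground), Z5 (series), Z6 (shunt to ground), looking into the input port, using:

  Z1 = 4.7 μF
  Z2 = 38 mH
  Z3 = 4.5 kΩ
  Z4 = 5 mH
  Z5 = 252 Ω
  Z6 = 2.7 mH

Step 1 — Angular frequency: ω = 2π·f = 2π·422 = 2652 rad/s.
Step 2 — Component impedances:
  Z1: Z = 1/(jωC) = -j/(ω·C) = 0 - j80.24 Ω
  Z2: Z = jωL = j·2652·0.038 = 0 + j100.8 Ω
  Z3: Z = R = 4500 Ω
  Z4: Z = jωL = j·2652·0.005 = 0 + j13.26 Ω
  Z5: Z = R = 252 Ω
  Z6: Z = jωL = j·2652·0.0027 = 0 + j7.159 Ω
Step 3 — Ladder network (open output): work backward from the far end, alternating series and parallel combinations. Z_in = 2.254 + j20.46 Ω = 20.58∠83.7° Ω.

Z = 2.254 + j20.46 Ω = 20.58∠83.7° Ω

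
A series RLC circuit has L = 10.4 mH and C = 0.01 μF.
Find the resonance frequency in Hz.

Step 1 — Resonance condition Im(Z)=0 gives ω₀ = 1/√(LC).
Step 2 — ω₀ = 1/√(0.0104·1e-08) = 9.806e+04 rad/s.
Step 3 — f₀ = ω₀/(2π) = 1.561e+04 Hz.

f₀ = 1.561e+04 Hz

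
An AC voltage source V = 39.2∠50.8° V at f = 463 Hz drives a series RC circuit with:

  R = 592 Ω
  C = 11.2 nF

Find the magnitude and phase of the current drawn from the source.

Step 1 — Angular frequency: ω = 2π·f = 2π·463 = 2909 rad/s.
Step 2 — Component impedances:
  R: Z = R = 592 Ω
  C: Z = 1/(jωC) = -j/(ω·C) = 0 - j3.069e+04 Ω
Step 3 — Series combination: Z_total = R + C = 592 - j3.069e+04 Ω = 3.07e+04∠-88.9° Ω.
Step 4 — Source phasor: V = 39.2∠50.8° V = 24.78 + j30.38 V.
Step 5 — Ohm's law: I = V / Z_total = (24.78 + j30.38) / (592 - j3.069e+04) = -0.0009738 + j0.000826 A.
Step 6 — Convert to polar: |I| = 0.001277 A, ∠I = 139.7°.

I = 0.001277∠139.7° A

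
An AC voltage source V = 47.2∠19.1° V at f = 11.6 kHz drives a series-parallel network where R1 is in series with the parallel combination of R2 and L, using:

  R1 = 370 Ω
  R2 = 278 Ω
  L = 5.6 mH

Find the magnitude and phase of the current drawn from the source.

Step 1 — Angular frequency: ω = 2π·f = 2π·1.16e+04 = 7.288e+04 rad/s.
Step 2 — Component impedances:
  R1: Z = R = 370 Ω
  R2: Z = R = 278 Ω
  L: Z = jωL = j·7.288e+04·0.0056 = 0 + j408.2 Ω
Step 3 — Parallel branch: R2 || L = 1/(1/R2 + 1/L) = 189.9 + j129.3 Ω.
Step 4 — Series with R1: Z_total = R1 + (R2 || L) = 559.9 + j129.3 Ω = 574.6∠13.0° Ω.
Step 5 — Source phasor: V = 47.2∠19.1° V = 44.6 + j15.44 V.
Step 6 — Ohm's law: I = V / Z_total = (44.6 + j15.44) / (559.9 + j129.3) = 0.08167 + j0.008717 A.
Step 7 — Convert to polar: |I| = 0.08214 A, ∠I = 6.1°.

I = 0.08214∠6.1° A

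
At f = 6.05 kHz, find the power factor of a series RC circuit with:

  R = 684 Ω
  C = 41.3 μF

Step 1 — Angular frequency: ω = 2π·f = 2π·6050 = 3.801e+04 rad/s.
Step 2 — Component impedances:
  R: Z = R = 684 Ω
  C: Z = 1/(jωC) = -j/(ω·C) = 0 - j0.637 Ω
Step 3 — Series combination: Z_total = R + C = 684 - j0.637 Ω = 684∠-0.1° Ω.
Step 4 — Power factor: PF = cos(φ) = Re(Z)/|Z| = 684/684 = 1.
Step 5 — Type: Im(Z) = -0.637 ⇒ leading (phase φ = -0.1°).

PF = 1 (leading, φ = -0.1°)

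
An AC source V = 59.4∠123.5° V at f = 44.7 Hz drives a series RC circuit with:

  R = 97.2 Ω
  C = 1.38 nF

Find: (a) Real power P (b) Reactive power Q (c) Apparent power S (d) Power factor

Step 1 — Angular frequency: ω = 2π·f = 2π·44.7 = 280.9 rad/s.
Step 2 — Component impedances:
  R: Z = R = 97.2 Ω
  C: Z = 1/(jωC) = -j/(ω·C) = 0 - j2.58e+06 Ω
Step 3 — Series combination: Z_total = R + C = 97.2 - j2.58e+06 Ω = 2.58e+06∠-90.0° Ω.
Step 4 — Source phasor: V = 59.4∠123.5° V = -32.79 + j49.53 V.
Step 5 — Current: I = V / Z = -1.92e-05 - j1.271e-05 A = 2.302e-05∠-146.5° A.
Step 6 — Complex power: S = V·I* = 5.152e-08 - j0.001368 VA.
Step 7 — Real power: P = Re(S) = 5.152e-08 W.
Step 8 — Reactive power: Q = Im(S) = -0.001368 VAR.
Step 9 — Apparent power: |S| = 0.001368 VA.
Step 10 — Power factor: PF = P/|S| = 3.767e-05 (leading).

(a) P = 5.152e-08 W  (b) Q = -0.001368 VAR  (c) S = 0.001368 VA  (d) PF = 3.767e-05 (leading)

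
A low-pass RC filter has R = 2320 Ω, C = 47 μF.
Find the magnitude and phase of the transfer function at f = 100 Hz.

Step 1 — Angular frequency: ω = 2π·100 = 628.3 rad/s.
Step 2 — Transfer function: H(jω) = 1/(1 + jωRC).
Step 3 — Denominator: 1 + jωRC = 1 + j·628.3·2320·4.7e-05 = 1 + j68.51.
Step 4 — H = 0.000213 - j0.01459.
Step 5 — Magnitude: |H| = 0.01459 (-36.7 dB); phase: φ = -89.2°.

|H| = 0.01459 (-36.7 dB), φ = -89.2°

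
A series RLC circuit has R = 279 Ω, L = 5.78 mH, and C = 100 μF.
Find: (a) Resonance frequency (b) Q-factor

Step 1 — Resonance condition Im(Z)=0 gives ω₀ = 1/√(LC).
Step 2 — ω₀ = 1/√(0.00578·0.0001) = 1315 rad/s.
Step 3 — f₀ = ω₀/(2π) = 209.3 Hz.
Step 4 — Series Q: Q = ω₀L/R = 1315·0.00578/279 = 0.02725.

(a) f₀ = 209.3 Hz  (b) Q = 0.02725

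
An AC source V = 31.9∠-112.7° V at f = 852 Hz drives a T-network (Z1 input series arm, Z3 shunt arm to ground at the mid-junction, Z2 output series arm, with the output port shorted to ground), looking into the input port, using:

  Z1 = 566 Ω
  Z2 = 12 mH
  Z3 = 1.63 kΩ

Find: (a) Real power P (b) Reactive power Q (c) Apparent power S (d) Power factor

Step 1 — Angular frequency: ω = 2π·f = 2π·852 = 5353 rad/s.
Step 2 — Component impedances:
  Z1: Z = R = 566 Ω
  Z2: Z = jωL = j·5353·0.012 = 0 + j64.24 Ω
  Z3: Z = R = 1630 Ω
Step 3 — With the output port shorted to ground, the output series arm Z2 runs from the junction to ground; the shunt arm Z3 also runs from the junction to ground. They appear in parallel: Z3 || Z2 = 2.528 + j64.14 Ω.
Step 4 — Series with input arm Z1: Z_in = Z1 + (Z3 || Z2) = 568.5 + j64.14 Ω = 572.1∠6.4° Ω.
Step 5 — Source phasor: V = 31.9∠-112.7° V = -12.31 - j29.43 V.
Step 6 — Current: I = V / Z = -0.02715 - j0.0487 A = 0.05576∠-119.1° A.
Step 7 — Complex power: S = V·I* = 1.767 + j0.1994 VA.
Step 8 — Real power: P = Re(S) = 1.767 W.
Step 9 — Reactive power: Q = Im(S) = 0.1994 VAR.
Step 10 — Apparent power: |S| = 1.779 VA.
Step 11 — Power factor: PF = P/|S| = 0.9937 (lagging).

(a) P = 1.767 W  (b) Q = 0.1994 VAR  (c) S = 1.779 VA  (d) PF = 0.9937 (lagging)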